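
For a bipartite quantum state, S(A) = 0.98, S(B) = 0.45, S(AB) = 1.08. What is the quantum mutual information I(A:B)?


I(A:B) = S(A) + S(B) - S(AB)
= 0.98 + 0.45 - 1.08
= 0.3500

0.3500


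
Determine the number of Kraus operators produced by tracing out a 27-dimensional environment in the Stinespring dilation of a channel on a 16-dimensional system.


Tracing out the environment in an orthonormal basis {|i>_E} gives Kraus operators K_i = <i|_E U |0>_E.
Number of Kraus operators = dim(H_env) = d_env
= 27

27


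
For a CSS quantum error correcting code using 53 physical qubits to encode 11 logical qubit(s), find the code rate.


Code rate R = k/n
= 11/53
= 0.2075

0.2075


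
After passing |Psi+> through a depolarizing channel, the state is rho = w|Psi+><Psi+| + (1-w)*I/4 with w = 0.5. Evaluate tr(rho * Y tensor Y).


|Psi+> = (|01> + |10>)/sqrt(2)
For the pure Bell state, <Y_A Y_B> = +1 (Bell-state Pauli correlator).
The maximally-mixed part I/4 has tr(I/4 * P tensor P) = 0 for any traceless Pauli P.
So <Y_A Y_B>_rho = w * (+1) + (1 - w) * 0
= 0.5 * (+1)
= 0.5000

0.5000


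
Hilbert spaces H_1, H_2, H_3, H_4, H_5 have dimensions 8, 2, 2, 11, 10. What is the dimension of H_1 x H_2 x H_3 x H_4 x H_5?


dim(H_1 x H_2 x H_3 x H_4 x H_5) = 8 * 2 * 2 * 11 * 10
= 16 * 2 * 11 * 10
= 32 * 11 * 10
= 352 * 10
= 3520

3520


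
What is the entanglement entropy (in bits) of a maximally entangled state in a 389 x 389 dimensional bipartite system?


For a maximally entangled state in d x d:
S = log2(d) = log2(389)
= 8.6036

8.6036


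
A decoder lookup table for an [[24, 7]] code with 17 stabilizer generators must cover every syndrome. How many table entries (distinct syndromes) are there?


Each stabilizer generator gives a binary (+1 or -1) measurement outcome.
With 17 independent generators:
Total syndromes = 2^17
= 131072

131072


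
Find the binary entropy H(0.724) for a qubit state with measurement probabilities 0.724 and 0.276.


S = -p*log2(p) - (1-p)*log2(1-p)
p = 0.7240, 1-p = 0.2760
= -0.7240 * log2(0.7240) - 0.2760 * log2(0.2760)
= -(-0.3373) - (-0.5126)
= 0.8499

0.8499


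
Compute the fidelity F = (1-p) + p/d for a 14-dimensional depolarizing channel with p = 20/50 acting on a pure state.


F = (1-p) + p/d
= (1 - 0.4000) + 0.4000/14
= 0.6000 + 0.0286
= 0.6286

0.6286


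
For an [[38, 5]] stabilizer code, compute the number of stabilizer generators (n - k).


For an [[n,k]] stabilizer code:
Number of stabilizer generators = n - k
= 38 - 5
= 33

33


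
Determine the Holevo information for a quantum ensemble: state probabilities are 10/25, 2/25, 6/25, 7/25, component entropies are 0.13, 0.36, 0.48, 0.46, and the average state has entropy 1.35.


chi = S(rho) - sum_i p_i * S(rho_i)
Weighted entropy = 10/25 * 0.13 + 2/25 * 0.36 + 6/25 * 0.48 + 7/25 * 0.46
= 0.3248
chi = 1.35 - 0.3248
= 1.0252

1.0252


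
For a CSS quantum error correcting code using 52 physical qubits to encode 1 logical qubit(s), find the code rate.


Code rate R = k/n
= 1/52
= 0.0192

0.0192


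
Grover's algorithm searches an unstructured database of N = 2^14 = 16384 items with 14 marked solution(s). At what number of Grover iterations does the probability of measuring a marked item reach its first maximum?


After j Grover iterations the success probability is P(j) = sin^2((2j+1)*theta), where sin(theta) = sqrt(k/N).
N = 2^14 = 16384, k = 14
sin(theta) = sqrt(k/N) = 0.02923169833
theta = arcsin(sqrt(k/N)) = 0.02923586298 rad
P(j) reaches its first maximum when (2j+1)*theta is as close as possible to pi/2, i.e. j = round(pi/(4*theta) - 1/2).
pi/(4*theta) - 1/2 = 26.3642
(For comparison, the common estimate pi/4 * sqrt(N/k) = 26.8680; the exact maximiser is used here.)
Optimal iterations = 26

26


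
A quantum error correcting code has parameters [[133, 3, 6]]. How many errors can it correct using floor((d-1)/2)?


Code parameters: [[133, 3, 6]], distance d = 6.
Number of correctable errors = floor((d-1)/2)
= floor((6 - 1)/2)
= floor(5/2)
= 2

2


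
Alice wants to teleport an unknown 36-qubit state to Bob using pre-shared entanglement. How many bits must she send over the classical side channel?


Quantum teleportation requires 2 classical bits per qubit teleported.
36 qubit(s) -> 2 * 36 = 72 classical bits

72


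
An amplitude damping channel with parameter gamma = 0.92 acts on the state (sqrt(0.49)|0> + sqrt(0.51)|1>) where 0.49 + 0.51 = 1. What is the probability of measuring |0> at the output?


For amplitude damping with parameter gamma on state sqrt(a)|0> + sqrt(b)|1>:
alpha^2 = 0.49, beta^2 = 0.51
P(|0>) = alpha^2 + gamma * beta^2
= 0.49 + 0.92 * 0.51
= 0.49 + 0.4692
= 0.9592

0.9592


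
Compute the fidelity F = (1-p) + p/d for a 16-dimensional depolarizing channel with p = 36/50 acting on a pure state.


F = (1-p) + p/d
= (1 - 0.7200) + 0.7200/16
= 0.2800 + 0.0450
= 0.3250

0.3250


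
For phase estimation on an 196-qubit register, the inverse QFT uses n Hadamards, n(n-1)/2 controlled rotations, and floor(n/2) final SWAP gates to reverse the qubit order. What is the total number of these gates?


Hadamard gates: 196
Controlled rotations: n*(n-1)/2 = 196*195/2 = 19110
SWAP gates: floor(n/2) = floor(196/2) = 98
Total = 196 + 19110 + 98
= 19404

19404


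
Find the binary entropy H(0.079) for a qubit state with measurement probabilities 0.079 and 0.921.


S = -p*log2(p) - (1-p)*log2(1-p)
p = 0.0790, 1-p = 0.9210
= -0.0790 * log2(0.0790) - 0.9210 * log2(0.9210)
= -(-0.2893) - (-0.1093)
= 0.3986

0.3986


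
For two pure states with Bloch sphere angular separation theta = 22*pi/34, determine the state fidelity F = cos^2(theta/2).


For states separated by angle theta on Bloch sphere:
F = cos^2(theta/2)
theta = 22*pi/34 = 2.0328
theta/2 = 1.0164
cos(theta/2) = 0.5264
F = 0.2771

0.2771


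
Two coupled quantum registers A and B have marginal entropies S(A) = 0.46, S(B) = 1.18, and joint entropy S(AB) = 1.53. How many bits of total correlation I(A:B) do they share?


I(A:B) = S(A) + S(B) - S(AB)
= 0.46 + 1.18 - 1.53
= 0.1100

0.1100


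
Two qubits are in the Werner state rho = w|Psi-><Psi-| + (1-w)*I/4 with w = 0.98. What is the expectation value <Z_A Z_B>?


|Psi-> = (|01> - |10>)/sqrt(2)
For the pure Bell state, <Z_A Z_B> = -1 (Bell-state Pauli correlator).
The maximally-mixed part I/4 has tr(I/4 * P tensor P) = 0 for any traceless Pauli P.
So <Z_A Z_B>_rho = w * (-1) + (1 - w) * 0
= 0.98 * (-1)
= -0.9800

-0.9800


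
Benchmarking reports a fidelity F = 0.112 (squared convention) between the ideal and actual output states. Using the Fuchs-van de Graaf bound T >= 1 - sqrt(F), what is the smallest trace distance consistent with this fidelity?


Fuchs-van de Graaf (squared-fidelity convention): 1 - sqrt(F) <= T <= sqrt(1 - F).
Lower bound: T >= 1 - sqrt(F)
sqrt(F) = sqrt(0.112) = 0.3347
T >= 1 - 0.3347
T >= 0.6653

0.6653


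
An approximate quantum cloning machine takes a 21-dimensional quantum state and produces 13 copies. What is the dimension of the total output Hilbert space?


Output space = H^(tensor 13) where dim(H) = 21
dim = 21^13
= 441 (after 2 factors)
= 9261 (after 3 factors)
= 194481 (after 4 factors)
= 4084101 (after 5 factors)
= 85766121 (after 6 factors)
= 1801088541 (after 7 factors)
= 37822859361 (after 8 factors)
= 794280046581 (after 9 factors)
= 16679880978201 (after 10 factors)
= 350277500542221 (after 11 factors)
= 7355827511386641 (after 12 factors)
= 154472377739119461 (after 13 factors)
= 154472377739119461

154472377739119461


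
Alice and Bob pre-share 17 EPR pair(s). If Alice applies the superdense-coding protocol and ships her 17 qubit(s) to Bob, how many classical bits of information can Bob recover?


Superdense coding allows 2 classical bits per shared entangled pair.
17 pair(s) -> 2 * 17 = 34 classical bits

34


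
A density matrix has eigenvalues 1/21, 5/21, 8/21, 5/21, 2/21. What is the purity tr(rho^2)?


tr(rho^2) = sum of eigenvalues squared
= (1/21)^2 + (5/21)^2 + (8/21)^2 + (5/21)^2 + (2/21)^2
= (1 + 25 + 64 + 25 + 4) / 441
= 119/441
= 0.2698

0.2698


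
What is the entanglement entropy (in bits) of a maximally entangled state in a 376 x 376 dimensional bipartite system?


For a maximally entangled state in d x d:
S = log2(d) = log2(376)
= 8.5546

8.5546


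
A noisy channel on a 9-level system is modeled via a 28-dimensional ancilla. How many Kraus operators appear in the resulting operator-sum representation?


Tracing out the environment in an orthonormal basis {|i>_E} gives Kraus operators K_i = <i|_E U |0>_E.
Number of Kraus operators = dim(H_env) = d_env
= 28

28


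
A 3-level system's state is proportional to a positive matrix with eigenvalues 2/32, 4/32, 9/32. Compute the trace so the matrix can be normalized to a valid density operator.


tr(M) = sum of eigenvalues
= 2/32 + 4/32 + 9/32
= 15/32
= 0.4688

0.4688


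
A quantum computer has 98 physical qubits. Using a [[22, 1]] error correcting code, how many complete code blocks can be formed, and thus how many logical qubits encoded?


Each code block uses 22 physical qubits for 1 logical qubit(s).
Number of complete blocks = floor(98 / 22) = 4
Logical qubits = 4 * 1
= 4

4


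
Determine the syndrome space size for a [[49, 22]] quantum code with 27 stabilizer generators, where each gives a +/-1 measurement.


Each stabilizer generator gives a binary (+1 or -1) measurement outcome.
With 27 independent generators:
Total syndromes = 2^27
= 134217728

134217728


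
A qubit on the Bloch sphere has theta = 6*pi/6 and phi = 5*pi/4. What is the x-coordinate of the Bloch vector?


theta = 3.1416, phi = 3.9270
r_x = sin(theta)*cos(phi) = 0.0000 * -0.7071
r_x = 0.0000

0.0000


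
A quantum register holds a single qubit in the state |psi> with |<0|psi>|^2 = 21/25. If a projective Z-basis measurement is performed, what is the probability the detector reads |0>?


|alpha|^2 = 21/25 = 0.8400
|beta|^2 = 1 - 21/25 = 4/25 = 0.1600
P(|0>) = |alpha|^2 = 0.8400

0.8400


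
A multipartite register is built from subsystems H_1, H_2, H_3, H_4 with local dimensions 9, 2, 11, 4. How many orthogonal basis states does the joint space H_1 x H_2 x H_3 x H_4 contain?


dim(H_1 x H_2 x H_3 x H_4) = 9 * 2 * 11 * 4
= 18 * 11 * 4
= 198 * 4
= 792

792


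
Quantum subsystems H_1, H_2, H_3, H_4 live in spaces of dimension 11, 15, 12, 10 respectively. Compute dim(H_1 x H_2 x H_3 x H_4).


dim(H_1 x H_2 x H_3 x H_4) = 11 * 15 * 12 * 10
= 165 * 12 * 10
= 1980 * 10
= 19800

19800


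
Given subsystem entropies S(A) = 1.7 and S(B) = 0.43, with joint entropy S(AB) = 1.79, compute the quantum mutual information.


I(A:B) = S(A) + S(B) - S(AB)
= 1.7 + 0.43 - 1.79
= 0.3400

0.3400


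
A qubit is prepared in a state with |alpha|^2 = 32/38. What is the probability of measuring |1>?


|alpha|^2 = 32/38 = 0.8421
|beta|^2 = 1 - 32/38 = 6/38 = 0.1579
P(|1>) = |beta|^2 = 0.1579

0.1579


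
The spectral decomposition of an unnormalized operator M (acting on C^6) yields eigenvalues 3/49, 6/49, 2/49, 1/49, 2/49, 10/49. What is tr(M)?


tr(M) = sum of eigenvalues
= 3/49 + 6/49 + 2/49 + 1/49 + 2/49 + 10/49
= 24/49
= 0.4898

0.4898


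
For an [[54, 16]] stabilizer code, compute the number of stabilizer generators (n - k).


For an [[n,k]] stabilizer code:
Number of stabilizer generators = n - k
= 54 - 16
= 38

38


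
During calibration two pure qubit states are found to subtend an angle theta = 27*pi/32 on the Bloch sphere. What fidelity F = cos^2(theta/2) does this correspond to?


For states separated by angle theta on Bloch sphere:
F = cos^2(theta/2)
theta = 27*pi/32 = 2.6507
theta/2 = 1.3254
cos(theta/2) = 0.2430
F = 0.0590

0.0590


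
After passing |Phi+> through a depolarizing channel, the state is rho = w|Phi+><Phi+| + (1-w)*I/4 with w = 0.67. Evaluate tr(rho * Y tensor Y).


|Phi+> = (|00> + |11>)/sqrt(2)
For the pure Bell state, <Y_A Y_B> = -1 (Bell-state Pauli correlator).
The maximally-mixed part I/4 has tr(I/4 * P tensor P) = 0 for any traceless Pauli P.
So <Y_A Y_B>_rho = w * (-1) + (1 - w) * 0
= 0.67 * (-1)
= -0.6700

-0.6700


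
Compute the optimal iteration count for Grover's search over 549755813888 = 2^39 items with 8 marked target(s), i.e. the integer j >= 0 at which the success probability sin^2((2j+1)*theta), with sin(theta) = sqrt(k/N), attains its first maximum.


After j Grover iterations the success probability is P(j) = sin^2((2j+1)*theta), where sin(theta) = sqrt(k/N).
N = 2^39 = 549755813888, k = 8
sin(theta) = sqrt(k/N) = 3.814697266e-06
theta = arcsin(sqrt(k/N)) = 3.814697266e-06 rad
P(j) reaches its first maximum when (2j+1)*theta is as close as possible to pi/2, i.e. j = round(pi/(4*theta) - 1/2).
pi/(4*theta) - 1/2 = 205886.9161
(For comparison, the common estimate pi/4 * sqrt(N/k) = 205887.4161; the exact maximiser is used here.)
Optimal iterations = 205887

205887


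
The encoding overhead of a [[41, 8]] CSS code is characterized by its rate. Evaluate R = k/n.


Code rate R = k/n
= 8/41
= 0.1951

0.1951


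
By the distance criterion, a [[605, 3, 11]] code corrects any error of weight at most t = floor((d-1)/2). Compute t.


Code parameters: [[605, 3, 11]], distance d = 11.
Number of correctable errors = floor((d-1)/2)
= floor((11 - 1)/2)
= floor(10/2)
= 5

5


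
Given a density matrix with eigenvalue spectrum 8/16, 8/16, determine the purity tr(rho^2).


tr(rho^2) = sum of eigenvalues squared
= (8/16)^2 + (8/16)^2
= (64 + 64) / 256
= 128/256
= 0.5000

0.5000


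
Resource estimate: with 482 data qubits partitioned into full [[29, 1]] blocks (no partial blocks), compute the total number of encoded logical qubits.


Each code block uses 29 physical qubits for 1 logical qubit(s).
Number of complete blocks = floor(482 / 29) = 16
Logical qubits = 16 * 1
= 16

16


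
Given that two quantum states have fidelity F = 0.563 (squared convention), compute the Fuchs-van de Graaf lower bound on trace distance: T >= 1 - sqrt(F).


Fuchs-van de Graaf (squared-fidelity convention): 1 - sqrt(F) <= T <= sqrt(1 - F).
Lower bound: T >= 1 - sqrt(F)
sqrt(F) = sqrt(0.563) = 0.7503
T >= 1 - 0.7503
T >= 0.2497

0.2497


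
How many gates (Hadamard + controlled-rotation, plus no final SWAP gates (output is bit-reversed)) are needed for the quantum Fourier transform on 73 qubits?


Hadamard gates: 73
Controlled rotations: n*(n-1)/2 = 73*72/2 = 2628
SWAP gates: 0 (omitted)
Total = 73 + 2628
= 2701

2701


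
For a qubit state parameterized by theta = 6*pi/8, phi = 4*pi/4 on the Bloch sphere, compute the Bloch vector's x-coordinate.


theta = 2.3562, phi = 3.1416
r_x = sin(theta)*cos(phi) = 0.7071 * -1.0000
r_x = -0.7071

-0.7071


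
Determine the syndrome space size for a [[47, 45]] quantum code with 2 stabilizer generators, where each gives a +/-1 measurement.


Each stabilizer generator gives a binary (+1 or -1) measurement outcome.
With 2 independent generators:
Total syndromes = 2^2
= 4

4


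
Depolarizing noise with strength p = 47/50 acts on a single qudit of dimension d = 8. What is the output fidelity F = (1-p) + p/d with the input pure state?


F = (1-p) + p/d
= (1 - 0.9400) + 0.9400/8
= 0.0600 + 0.1175
= 0.1775

0.1775


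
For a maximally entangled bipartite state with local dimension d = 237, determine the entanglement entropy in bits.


For a maximally entangled state in d x d:
S = log2(d) = log2(237)
= 7.8887

7.8887


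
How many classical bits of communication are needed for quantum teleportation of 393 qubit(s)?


Quantum teleportation requires 2 classical bits per qubit teleported.
393 qubit(s) -> 2 * 393 = 786 classical bits

786


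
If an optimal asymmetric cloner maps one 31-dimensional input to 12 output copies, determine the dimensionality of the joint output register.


Output space = H^(tensor 12) where dim(H) = 31
dim = 31^12
= 961 (after 2 factors)
= 29791 (after 3 factors)
= 923521 (after 4 factors)
= 28629151 (after 5 factors)
= 887503681 (after 6 factors)
= 27512614111 (after 7 factors)
= 852891037441 (after 8 factors)
= 26439622160671 (after 9 factors)
= 819628286980801 (after 10 factors)
= 25408476896404831 (after 11 factors)
= 787662783788549761 (after 12 factors)
= 787662783788549761

787662783788549761


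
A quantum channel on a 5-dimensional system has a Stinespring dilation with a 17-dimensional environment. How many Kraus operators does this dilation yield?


Tracing out the environment in an orthonormal basis {|i>_E} gives Kraus operators K_i = <i|_E U |0>_E.
Number of Kraus operators = dim(H_env) = d_env
= 17

17


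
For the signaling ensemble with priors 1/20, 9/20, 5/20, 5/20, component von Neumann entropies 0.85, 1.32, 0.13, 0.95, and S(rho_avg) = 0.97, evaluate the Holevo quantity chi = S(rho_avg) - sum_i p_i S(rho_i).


chi = S(rho) - sum_i p_i * S(rho_i)
Weighted entropy = 1/20 * 0.85 + 9/20 * 1.32 + 5/20 * 0.13 + 5/20 * 0.95
= 0.9065
chi = 0.97 - 0.9065
= 0.0635

0.0635


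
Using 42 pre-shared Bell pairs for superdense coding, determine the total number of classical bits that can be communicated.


Superdense coding allows 2 classical bits per shared entangled pair.
42 pair(s) -> 2 * 42 = 84 classical bits

84


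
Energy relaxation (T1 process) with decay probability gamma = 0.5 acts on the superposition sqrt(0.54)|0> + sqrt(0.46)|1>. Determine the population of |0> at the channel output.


For amplitude damping with parameter gamma on state sqrt(a)|0> + sqrt(b)|1>:
alpha^2 = 0.54, beta^2 = 0.46
P(|0>) = alpha^2 + gamma * beta^2
= 0.54 + 0.5 * 0.46
= 0.54 + 0.2300
= 0.7700

0.7700


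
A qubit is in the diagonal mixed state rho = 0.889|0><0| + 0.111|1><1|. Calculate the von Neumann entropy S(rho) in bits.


S = -p*log2(p) - (1-p)*log2(1-p)
p = 0.8890, 1-p = 0.1110
= -0.8890 * log2(0.8890) - 0.1110 * log2(0.1110)
= -(-0.1509) - (-0.3520)
= 0.5029

0.5029


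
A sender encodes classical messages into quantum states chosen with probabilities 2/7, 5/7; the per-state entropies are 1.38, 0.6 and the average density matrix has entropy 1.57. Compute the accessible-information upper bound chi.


chi = S(rho) - sum_i p_i * S(rho_i)
Weighted entropy = 2/7 * 1.38 + 5/7 * 0.6
= 0.8229
chi = 1.57 - 0.8229
= 0.7471

0.7471


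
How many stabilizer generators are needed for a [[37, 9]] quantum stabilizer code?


For an [[n,k]] stabilizer code:
Number of stabilizer generators = n - k
= 37 - 9
= 28

28


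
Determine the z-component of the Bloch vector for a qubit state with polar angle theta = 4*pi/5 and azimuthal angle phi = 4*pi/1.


theta = 2.5133, phi = 12.5664
r_z = cos(theta) = -0.8090

-0.8090


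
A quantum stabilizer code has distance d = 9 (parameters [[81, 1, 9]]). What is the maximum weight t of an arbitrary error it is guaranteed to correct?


Code parameters: [[81, 1, 9]], distance d = 9.
Number of correctable errors = floor((d-1)/2)
= floor((9 - 1)/2)
= floor(8/2)
= 4

4


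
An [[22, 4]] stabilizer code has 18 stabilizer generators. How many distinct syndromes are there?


Each stabilizer generator gives a binary (+1 or -1) measurement outcome.
With 18 independent generators:
Total syndromes = 2^18
= 262144

262144


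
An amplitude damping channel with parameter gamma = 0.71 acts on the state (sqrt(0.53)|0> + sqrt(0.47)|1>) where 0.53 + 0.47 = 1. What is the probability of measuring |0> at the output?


For amplitude damping with parameter gamma on state sqrt(a)|0> + sqrt(b)|1>:
alpha^2 = 0.53, beta^2 = 0.47
P(|0>) = alpha^2 + gamma * beta^2
= 0.53 + 0.71 * 0.47
= 0.53 + 0.3337
= 0.8637

0.8637


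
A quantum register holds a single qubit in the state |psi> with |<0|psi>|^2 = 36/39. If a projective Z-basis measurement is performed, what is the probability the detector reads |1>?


|alpha|^2 = 36/39 = 0.9231
|beta|^2 = 1 - 36/39 = 3/39 = 0.0769
P(|1>) = |beta|^2 = 0.0769

0.0769


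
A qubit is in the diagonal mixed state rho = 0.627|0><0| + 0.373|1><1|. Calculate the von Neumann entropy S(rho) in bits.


S = -p*log2(p) - (1-p)*log2(1-p)
p = 0.6270, 1-p = 0.3730
= -0.6270 * log2(0.6270) - 0.3730 * log2(0.3730)
= -(-0.4223) - (-0.5307)
= 0.9529

0.9529


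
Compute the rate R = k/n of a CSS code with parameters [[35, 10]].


Code rate R = k/n
= 10/35
= 0.2857

0.2857


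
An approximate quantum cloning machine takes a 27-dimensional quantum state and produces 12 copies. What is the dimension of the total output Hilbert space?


Output space = H^(tensor 12) where dim(H) = 27
dim = 27^12
= 729 (after 2 factors)
= 19683 (after 3 factors)
= 531441 (after 4 factors)
= 14348907 (after 5 factors)
= 387420489 (after 6 factors)
= 10460353203 (after 7 factors)
= 282429536481 (after 8 factors)
= 7625597484987 (after 9 factors)
= 205891132094649 (after 10 factors)
= 5559060566555523 (after 11 factors)
= 150094635296999121 (after 12 factors)
= 150094635296999121

150094635296999121


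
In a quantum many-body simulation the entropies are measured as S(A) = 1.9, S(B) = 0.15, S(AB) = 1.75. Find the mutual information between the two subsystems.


I(A:B) = S(A) + S(B) - S(AB)
= 1.9 + 0.15 - 1.75
= 0.3000

0.3000


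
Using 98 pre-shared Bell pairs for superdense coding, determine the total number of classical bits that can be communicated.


Superdense coding allows 2 classical bits per shared entangled pair.
98 pair(s) -> 2 * 98 = 196 classical bits

196


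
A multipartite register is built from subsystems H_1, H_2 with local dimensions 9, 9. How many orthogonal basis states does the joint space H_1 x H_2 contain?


dim(H_1 x H_2) = 9 * 9
= 81

81


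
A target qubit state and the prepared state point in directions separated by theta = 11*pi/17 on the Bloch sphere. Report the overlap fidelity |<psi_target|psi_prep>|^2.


For states separated by angle theta on Bloch sphere:
F = cos^2(theta/2)
theta = 11*pi/17 = 2.0328
theta/2 = 1.0164
cos(theta/2) = 0.5264
F = 0.2771

0.2771


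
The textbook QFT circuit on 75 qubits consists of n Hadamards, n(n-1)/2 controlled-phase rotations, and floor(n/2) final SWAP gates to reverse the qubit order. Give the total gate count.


Hadamard gates: 75
Controlled rotations: n*(n-1)/2 = 75*74/2 = 2775
SWAP gates: floor(n/2) = floor(75/2) = 37
Total = 75 + 2775 + 37
= 2887

2887


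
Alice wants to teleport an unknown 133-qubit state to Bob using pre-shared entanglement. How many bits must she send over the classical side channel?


Quantum teleportation requires 2 classical bits per qubit teleported.
133 qubit(s) -> 2 * 133 = 266 classical bits

266


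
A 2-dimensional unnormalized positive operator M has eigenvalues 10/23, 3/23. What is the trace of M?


tr(M) = sum of eigenvalues
= 10/23 + 3/23
= 13/23
= 0.5652

0.5652


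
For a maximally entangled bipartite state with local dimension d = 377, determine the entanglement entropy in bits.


For a maximally entangled state in d x d:
S = log2(d) = log2(377)
= 8.5584

8.5584


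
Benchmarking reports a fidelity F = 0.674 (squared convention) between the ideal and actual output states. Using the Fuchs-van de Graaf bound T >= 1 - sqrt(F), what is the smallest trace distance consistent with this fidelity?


Fuchs-van de Graaf (squared-fidelity convention): 1 - sqrt(F) <= T <= sqrt(1 - F).
Lower bound: T >= 1 - sqrt(F)
sqrt(F) = sqrt(0.674) = 0.8210
T >= 1 - 0.8210
T >= 0.1790

0.1790


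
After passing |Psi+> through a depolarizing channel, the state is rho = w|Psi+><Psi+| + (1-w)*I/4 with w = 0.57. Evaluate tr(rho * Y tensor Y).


|Psi+> = (|01> + |10>)/sqrt(2)
For the pure Bell state, <Y_A Y_B> = +1 (Bell-state Pauli correlator).
The maximally-mixed part I/4 has tr(I/4 * P tensor P) = 0 for any traceless Pauli P.
So <Y_A Y_B>_rho = w * (+1) + (1 - w) * 0
= 0.57 * (+1)
= 0.5700

0.5700


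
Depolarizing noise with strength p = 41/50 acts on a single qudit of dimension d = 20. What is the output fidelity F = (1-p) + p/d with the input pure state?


F = (1-p) + p/d
= (1 - 0.8200) + 0.8200/20
= 0.1800 + 0.0410
= 0.2210

0.2210


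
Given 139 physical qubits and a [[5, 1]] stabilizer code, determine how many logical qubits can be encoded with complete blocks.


Each code block uses 5 physical qubits for 1 logical qubit(s).
Number of complete blocks = floor(139 / 5) = 27
Logical qubits = 27 * 1
= 27

27


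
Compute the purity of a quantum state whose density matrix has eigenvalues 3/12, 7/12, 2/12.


tr(rho^2) = sum of eigenvalues squared
= (3/12)^2 + (7/12)^2 + (2/12)^2
= (9 + 49 + 4) / 144
= 62/144
= 0.4306

0.4306


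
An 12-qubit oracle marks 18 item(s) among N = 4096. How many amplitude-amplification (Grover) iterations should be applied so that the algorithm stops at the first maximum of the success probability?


After j Grover iterations the success probability is P(j) = sin^2((2j+1)*theta), where sin(theta) = sqrt(k/N).
N = 2^12 = 4096, k = 18
sin(theta) = sqrt(k/N) = 0.06629126074
theta = arcsin(sqrt(k/N)) = 0.06633991017 rad
P(j) reaches its first maximum when (2j+1)*theta is as close as possible to pi/2, i.e. j = round(pi/(4*theta) - 1/2).
pi/(4*theta) - 1/2 = 11.3390
(For comparison, the common estimate pi/4 * sqrt(N/k) = 11.8477; the exact maximiser is used here.)
Optimal iterations = 11

11


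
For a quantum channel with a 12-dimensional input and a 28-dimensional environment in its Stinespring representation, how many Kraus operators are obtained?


Tracing out the environment in an orthonormal basis {|i>_E} gives Kraus operators K_i = <i|_E U |0>_E.
Number of Kraus operators = dim(H_env) = d_env
= 28

28


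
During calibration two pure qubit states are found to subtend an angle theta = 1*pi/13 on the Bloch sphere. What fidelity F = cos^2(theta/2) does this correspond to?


For states separated by angle theta on Bloch sphere:
F = cos^2(theta/2)
theta = 1*pi/13 = 0.2417
theta/2 = 0.1208
cos(theta/2) = 0.9927
F = 0.9855

0.9855


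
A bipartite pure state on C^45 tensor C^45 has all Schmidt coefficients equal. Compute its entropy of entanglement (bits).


For a maximally entangled state in d x d:
S = log2(d) = log2(45)
= 5.4919

5.4919


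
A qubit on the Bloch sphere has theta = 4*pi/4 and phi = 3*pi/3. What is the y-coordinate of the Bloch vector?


theta = 3.1416, phi = 3.1416
r_y = sin(theta)*sin(phi) = 0.0000 * 0.0000
r_y = 0.0000

0.0000


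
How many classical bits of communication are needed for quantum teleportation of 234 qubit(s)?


Quantum teleportation requires 2 classical bits per qubit teleported.
234 qubit(s) -> 2 * 234 = 468 classical bits

468


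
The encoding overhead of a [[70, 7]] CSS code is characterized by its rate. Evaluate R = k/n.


Code rate R = k/n
= 7/70
= 0.1000

0.1000


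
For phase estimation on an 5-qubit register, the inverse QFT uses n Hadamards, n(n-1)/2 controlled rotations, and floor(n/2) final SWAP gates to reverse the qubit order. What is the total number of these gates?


Hadamard gates: 5
Controlled rotations: n*(n-1)/2 = 5*4/2 = 10
SWAP gates: floor(n/2) = floor(5/2) = 2
Total = 5 + 10 + 2
= 17

17


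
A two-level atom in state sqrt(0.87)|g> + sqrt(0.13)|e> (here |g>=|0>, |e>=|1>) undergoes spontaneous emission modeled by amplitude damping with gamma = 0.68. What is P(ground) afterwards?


For amplitude damping with parameter gamma on state sqrt(a)|0> + sqrt(b)|1>:
alpha^2 = 0.87, beta^2 = 0.13
P(|0>) = alpha^2 + gamma * beta^2
= 0.87 + 0.68 * 0.13
= 0.87 + 0.0884
= 0.9584

0.9584


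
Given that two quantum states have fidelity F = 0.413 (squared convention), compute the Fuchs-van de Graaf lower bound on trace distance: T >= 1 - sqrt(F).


Fuchs-van de Graaf (squared-fidelity convention): 1 - sqrt(F) <= T <= sqrt(1 - F).
Lower bound: T >= 1 - sqrt(F)
sqrt(F) = sqrt(0.413) = 0.6427
T >= 1 - 0.6427
T >= 0.3573

0.3573


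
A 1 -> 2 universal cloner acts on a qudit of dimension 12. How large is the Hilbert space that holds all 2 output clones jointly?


Output space = H^(tensor 2) where dim(H) = 12
dim = 12^2
= 144

144


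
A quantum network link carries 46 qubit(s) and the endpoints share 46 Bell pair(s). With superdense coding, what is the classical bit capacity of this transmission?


Superdense coding allows 2 classical bits per shared entangled pair.
46 pair(s) -> 2 * 46 = 92 classical bits

92


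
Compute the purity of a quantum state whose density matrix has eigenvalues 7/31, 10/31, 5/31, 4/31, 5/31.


tr(rho^2) = sum of eigenvalues squared
= (7/31)^2 + (10/31)^2 + (5/31)^2 + (4/31)^2 + (5/31)^2
= (49 + 100 + 25 + 16 + 25) / 961
= 215/961
= 0.2237

0.2237


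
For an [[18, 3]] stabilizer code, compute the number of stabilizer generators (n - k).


For an [[n,k]] stabilizer code:
Number of stabilizer generators = n - k
= 18 - 3
= 15

15


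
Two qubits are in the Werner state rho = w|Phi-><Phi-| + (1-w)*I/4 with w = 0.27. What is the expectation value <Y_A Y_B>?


|Phi-> = (|00> - |11>)/sqrt(2)
For the pure Bell state, <Y_A Y_B> = +1 (Bell-state Pauli correlator).
The maximally-mixed part I/4 has tr(I/4 * P tensor P) = 0 for any traceless Pauli P.
So <Y_A Y_B>_rho = w * (+1) + (1 - w) * 0
= 0.27 * (+1)
= 0.2700

0.2700


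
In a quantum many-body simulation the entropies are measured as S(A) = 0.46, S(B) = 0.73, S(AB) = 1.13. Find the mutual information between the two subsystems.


I(A:B) = S(A) + S(B) - S(AB)
= 0.46 + 0.73 - 1.13
= 0.0600

0.0600


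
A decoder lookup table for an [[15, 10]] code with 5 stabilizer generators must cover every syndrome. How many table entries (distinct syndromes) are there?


Each stabilizer generator gives a binary (+1 or -1) measurement outcome.
With 5 independent generators:
Total syndromes = 2^5
= 32

32


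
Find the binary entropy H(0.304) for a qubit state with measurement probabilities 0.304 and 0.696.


S = -p*log2(p) - (1-p)*log2(1-p)
p = 0.3040, 1-p = 0.6960
= -0.3040 * log2(0.3040) - 0.6960 * log2(0.6960)
= -(-0.5222) - (-0.3639)
= 0.8861

0.8861


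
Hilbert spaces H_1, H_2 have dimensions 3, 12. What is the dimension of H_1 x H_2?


dim(H_1 x H_2) = 3 * 12
= 36

36


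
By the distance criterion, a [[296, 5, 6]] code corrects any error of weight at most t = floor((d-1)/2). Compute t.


Code parameters: [[296, 5, 6]], distance d = 6.
Number of correctable errors = floor((d-1)/2)
= floor((6 - 1)/2)
= floor(5/2)
= 2

2


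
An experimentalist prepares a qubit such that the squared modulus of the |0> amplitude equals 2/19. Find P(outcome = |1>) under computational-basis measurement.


|alpha|^2 = 2/19 = 0.1053
|beta|^2 = 1 - 2/19 = 17/19 = 0.8947
P(|1>) = |beta|^2 = 0.8947

0.8947


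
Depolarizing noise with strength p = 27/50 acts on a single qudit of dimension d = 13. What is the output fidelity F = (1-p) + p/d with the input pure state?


F = (1-p) + p/d
= (1 - 0.5400) + 0.5400/13
= 0.4600 + 0.0415
= 0.5015

0.5015


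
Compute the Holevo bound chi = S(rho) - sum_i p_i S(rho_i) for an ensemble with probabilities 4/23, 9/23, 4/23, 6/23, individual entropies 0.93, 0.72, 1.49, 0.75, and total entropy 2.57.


chi = S(rho) - sum_i p_i * S(rho_i)
Weighted entropy = 4/23 * 0.93 + 9/23 * 0.72 + 4/23 * 1.49 + 6/23 * 0.75
= 0.8983
chi = 2.57 - 0.8983
= 1.6717

1.6717


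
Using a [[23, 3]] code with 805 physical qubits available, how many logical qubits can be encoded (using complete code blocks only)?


Each code block uses 23 physical qubits for 3 logical qubit(s).
Number of complete blocks = floor(805 / 23) = 35
Logical qubits = 35 * 3
= 105

105


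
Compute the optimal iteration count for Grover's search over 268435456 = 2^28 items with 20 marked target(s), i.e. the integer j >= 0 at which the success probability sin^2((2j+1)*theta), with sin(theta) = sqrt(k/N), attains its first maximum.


After j Grover iterations the success probability is P(j) = sin^2((2j+1)*theta), where sin(theta) = sqrt(k/N).
N = 2^28 = 268435456, k = 20
sin(theta) = sqrt(k/N) = 0.0002729575168
theta = arcsin(sqrt(k/N)) = 0.0002729575202 rad
P(j) reaches its first maximum when (2j+1)*theta is as close as possible to pi/2, i.e. j = round(pi/(4*theta) - 1/2).
pi/(4*theta) - 1/2 = 2876.8641
(For comparison, the common estimate pi/4 * sqrt(N/k) = 2877.3641; the exact maximiser is used here.)
Optimal iterations = 2877

2877


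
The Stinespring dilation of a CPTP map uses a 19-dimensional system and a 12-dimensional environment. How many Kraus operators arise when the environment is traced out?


Tracing out the environment in an orthonormal basis {|i>_E} gives Kraus operators K_i = <i|_E U |0>_E.
Number of Kraus operators = dim(H_env) = d_env
= 12

12


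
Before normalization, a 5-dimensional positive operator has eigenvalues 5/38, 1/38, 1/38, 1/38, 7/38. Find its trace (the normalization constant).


tr(M) = sum of eigenvalues
= 5/38 + 1/38 + 1/38 + 1/38 + 7/38
= 15/38
= 0.3947

0.3947


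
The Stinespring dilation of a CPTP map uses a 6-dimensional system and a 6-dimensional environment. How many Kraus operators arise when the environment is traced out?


Tracing out the environment in an orthonormal basis {|i>_E} gives Kraus operators K_i = <i|_E U |0>_E.
Number of Kraus operators = dim(H_env) = d_env
= 6

6


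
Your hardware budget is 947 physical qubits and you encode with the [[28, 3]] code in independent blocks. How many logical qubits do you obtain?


Each code block uses 28 physical qubits for 3 logical qubit(s).
Number of complete blocks = floor(947 / 28) = 33
Logical qubits = 33 * 3
= 99

99


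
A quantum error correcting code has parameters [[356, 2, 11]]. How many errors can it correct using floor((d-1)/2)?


Code parameters: [[356, 2, 11]], distance d = 11.
Number of correctable errors = floor((d-1)/2)
= floor((11 - 1)/2)
= floor(10/2)
= 5

5


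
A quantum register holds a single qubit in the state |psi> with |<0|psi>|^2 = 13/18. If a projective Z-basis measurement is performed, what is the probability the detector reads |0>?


|alpha|^2 = 13/18 = 0.7222
|beta|^2 = 1 - 13/18 = 5/18 = 0.2778
P(|0>) = |alpha|^2 = 0.7222

0.7222


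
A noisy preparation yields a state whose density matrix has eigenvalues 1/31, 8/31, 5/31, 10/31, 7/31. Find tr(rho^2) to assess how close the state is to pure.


tr(rho^2) = sum of eigenvalues squared
= (1/31)^2 + (8/31)^2 + (5/31)^2 + (10/31)^2 + (7/31)^2
= (1 + 64 + 25 + 100 + 49) / 961
= 239/961
= 0.2487

0.2487


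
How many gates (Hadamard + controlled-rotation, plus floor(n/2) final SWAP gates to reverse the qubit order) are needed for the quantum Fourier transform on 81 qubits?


Hadamard gates: 81
Controlled rotations: n*(n-1)/2 = 81*80/2 = 3240
SWAP gates: floor(n/2) = floor(81/2) = 40
Total = 81 + 3240 + 40
= 3361

3361


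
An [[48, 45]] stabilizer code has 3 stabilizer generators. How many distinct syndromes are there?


Each stabilizer generator gives a binary (+1 or -1) measurement outcome.
With 3 independent generators:
Total syndromes = 2^3
= 8

8


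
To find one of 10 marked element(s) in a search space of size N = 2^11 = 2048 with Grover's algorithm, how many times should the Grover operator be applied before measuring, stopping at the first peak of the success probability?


After j Grover iterations the success probability is P(j) = sin^2((2j+1)*theta), where sin(theta) = sqrt(k/N).
N = 2^11 = 2048, k = 10
sin(theta) = sqrt(k/N) = 0.0698771243
theta = arcsin(sqrt(k/N)) = 0.06993411576 rad
P(j) reaches its first maximum when (2j+1)*theta is as close as possible to pi/2, i.e. j = round(pi/(4*theta) - 1/2).
pi/(4*theta) - 1/2 = 10.7305
(For comparison, the common estimate pi/4 * sqrt(N/k) = 11.2397; the exact maximiser is used here.)
Optimal iterations = 11

11


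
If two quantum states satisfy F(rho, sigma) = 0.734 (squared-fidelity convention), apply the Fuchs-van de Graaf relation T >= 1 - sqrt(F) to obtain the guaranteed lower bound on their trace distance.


Fuchs-van de Graaf (squared-fidelity convention): 1 - sqrt(F) <= T <= sqrt(1 - F).
Lower bound: T >= 1 - sqrt(F)
sqrt(F) = sqrt(0.734) = 0.8567
T >= 1 - 0.8567
T >= 0.1433

0.1433


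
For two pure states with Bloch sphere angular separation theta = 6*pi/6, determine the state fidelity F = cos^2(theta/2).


For states separated by angle theta on Bloch sphere:
F = cos^2(theta/2)
theta = 6*pi/6 = 3.1416
theta/2 = 1.5708
cos(theta/2) = 0.0000
F = 0.0000

0.0000


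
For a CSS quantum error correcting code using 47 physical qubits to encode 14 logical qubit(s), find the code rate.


Code rate R = k/n
= 14/47
= 0.2979

0.2979


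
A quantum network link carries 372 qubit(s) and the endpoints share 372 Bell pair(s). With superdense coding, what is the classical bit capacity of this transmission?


Superdense coding allows 2 classical bits per shared entangled pair.
372 pair(s) -> 2 * 372 = 744 classical bits

744


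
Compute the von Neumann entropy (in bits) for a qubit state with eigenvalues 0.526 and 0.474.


S = -p*log2(p) - (1-p)*log2(1-p)
p = 0.5260, 1-p = 0.4740
= -0.5260 * log2(0.5260) - 0.4740 * log2(0.4740)
= -(-0.4875) - (-0.5105)
= 0.9980

0.9980


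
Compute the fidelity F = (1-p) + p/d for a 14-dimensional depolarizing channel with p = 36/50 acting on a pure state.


F = (1-p) + p/d
= (1 - 0.7200) + 0.7200/14
= 0.2800 + 0.0514
= 0.3314

0.3314


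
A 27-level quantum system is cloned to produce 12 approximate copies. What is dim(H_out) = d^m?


Output space = H^(tensor 12) where dim(H) = 27
dim = 27^12
= 729 (after 2 factors)
= 19683 (after 3 factors)
= 531441 (after 4 factors)
= 14348907 (after 5 factors)
= 387420489 (after 6 factors)
= 10460353203 (after 7 factors)
= 282429536481 (after 8 factors)
= 7625597484987 (after 9 factors)
= 205891132094649 (after 10 factors)
= 5559060566555523 (after 11 factors)
= 150094635296999121 (after 12 factors)
= 150094635296999121

150094635296999121


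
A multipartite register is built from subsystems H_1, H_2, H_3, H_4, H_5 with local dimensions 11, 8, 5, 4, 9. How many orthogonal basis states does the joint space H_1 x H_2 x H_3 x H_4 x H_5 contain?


dim(H_1 x H_2 x H_3 x H_4 x H_5) = 11 * 8 * 5 * 4 * 9
= 88 * 5 * 4 * 9
= 440 * 4 * 9
= 1760 * 9
= 15840

15840


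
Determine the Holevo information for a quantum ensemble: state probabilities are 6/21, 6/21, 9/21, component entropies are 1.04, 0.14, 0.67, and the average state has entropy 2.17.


chi = S(rho) - sum_i p_i * S(rho_i)
Weighted entropy = 6/21 * 1.04 + 6/21 * 0.14 + 9/21 * 0.67
= 0.6243
chi = 2.17 - 0.6243
= 1.5457

1.5457


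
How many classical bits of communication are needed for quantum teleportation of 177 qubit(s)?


Quantum teleportation requires 2 classical bits per qubit teleported.
177 qubit(s) -> 2 * 177 = 354 classical bits

354


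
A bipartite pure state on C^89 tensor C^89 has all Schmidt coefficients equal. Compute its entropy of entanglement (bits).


For a maximally entangled state in d x d:
S = log2(d) = log2(89)
= 6.4757

6.4757


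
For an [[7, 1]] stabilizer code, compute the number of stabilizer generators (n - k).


For an [[n,k]] stabilizer code:
Number of stabilizer generators = n - k
= 7 - 1
= 6

6


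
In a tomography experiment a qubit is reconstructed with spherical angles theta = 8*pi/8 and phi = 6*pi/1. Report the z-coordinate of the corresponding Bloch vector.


theta = 3.1416, phi = 18.8496
r_z = cos(theta) = -1.0000

-1.0000


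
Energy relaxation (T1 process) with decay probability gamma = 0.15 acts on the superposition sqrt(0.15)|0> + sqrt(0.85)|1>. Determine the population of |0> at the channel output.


For amplitude damping with parameter gamma on state sqrt(a)|0> + sqrt(b)|1>:
alpha^2 = 0.15, beta^2 = 0.85
P(|0>) = alpha^2 + gamma * beta^2
= 0.15 + 0.15 * 0.85
= 0.15 + 0.1275
= 0.2775

0.2775
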